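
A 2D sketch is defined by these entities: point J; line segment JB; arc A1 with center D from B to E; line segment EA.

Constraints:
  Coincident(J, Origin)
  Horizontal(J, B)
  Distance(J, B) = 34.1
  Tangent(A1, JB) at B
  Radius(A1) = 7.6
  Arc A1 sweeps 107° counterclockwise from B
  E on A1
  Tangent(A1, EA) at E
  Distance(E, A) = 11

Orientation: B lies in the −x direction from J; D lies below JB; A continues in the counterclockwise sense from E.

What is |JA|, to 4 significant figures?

43.24

On A1, B sits at bearing 90° from D; a 107° counterclockwise sweep puts E at bearing 197°, so E = D + 7.6·(cos 197°, sin 197°) = (-41.37, -9.822). A1 meets EA tangentially, so DE is at right angles to EA, so EA runs along (−sin 197°, cos 197°); with |EA| = 11.0, A = (-38.15, -20.34). Then |JA| = |A − J| = 43.24.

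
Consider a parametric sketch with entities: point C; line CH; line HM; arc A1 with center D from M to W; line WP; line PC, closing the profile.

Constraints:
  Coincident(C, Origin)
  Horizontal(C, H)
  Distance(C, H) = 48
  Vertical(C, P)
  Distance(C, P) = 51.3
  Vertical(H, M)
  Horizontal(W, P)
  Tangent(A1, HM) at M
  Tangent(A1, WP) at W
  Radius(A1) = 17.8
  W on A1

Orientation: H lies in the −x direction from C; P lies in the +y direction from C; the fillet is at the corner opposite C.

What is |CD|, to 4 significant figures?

45.10

C is at the origin; CH is horizontal with |CH| = 48.0 and H on the −x side, so H = (-48.00, 0.000). C and P share the same x with |CP| = 51.3 and P on the +y side, so P = (0.000, 51.30). The virtual corner opposite C is at (-48.00, 51.30). Tangency of A1 to HM means the radius DM is perpendicular to HM and A1 meets WP tangentially, so DW is at right angles to WP, with radius 17.8, so the center D sits 17.8 in from both sides at D = (-30.20, 33.50). Then |CD| = |D − C| = 45.10.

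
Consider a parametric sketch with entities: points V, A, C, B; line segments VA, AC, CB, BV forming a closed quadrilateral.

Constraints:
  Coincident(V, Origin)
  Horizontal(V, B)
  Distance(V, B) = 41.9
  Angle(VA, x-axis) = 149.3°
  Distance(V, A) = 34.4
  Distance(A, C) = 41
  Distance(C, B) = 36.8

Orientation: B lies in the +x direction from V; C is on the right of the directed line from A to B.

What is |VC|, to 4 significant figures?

6.631

V is at the origin; V and B share the same y with |VB| = 41.9 and B in +x, so B = (41.9, 0). VA runs at 149.3° with |VA| = 34.4, so A = (-29.58, 17.56). C is determined by |AC| = 41.0 and |CB| = 36.8 together: it lies at the intersection of circle(A, 41.0) and circle(B, 36.8). With |AB| = 73.60, the foot of the radical line on AB is 39.02 from A and the perpendicular offset is √(41.0² − 39.02²) = 12.58. Taking the right-of-AB solution: C = (5.314, -3.966).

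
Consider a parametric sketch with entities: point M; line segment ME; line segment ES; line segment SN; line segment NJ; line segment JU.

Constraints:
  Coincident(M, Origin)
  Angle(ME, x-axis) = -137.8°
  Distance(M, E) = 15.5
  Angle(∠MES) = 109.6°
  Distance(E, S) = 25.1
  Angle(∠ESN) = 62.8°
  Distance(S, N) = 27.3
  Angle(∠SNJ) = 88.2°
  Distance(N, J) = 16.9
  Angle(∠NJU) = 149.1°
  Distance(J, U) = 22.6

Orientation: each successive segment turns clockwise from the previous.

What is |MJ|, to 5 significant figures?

3.3834

M is at the origin; ME runs at -137.8° with length 15.5, so E = (-11.482, -10.412). ∠MES = 109.6° gives ES at 151.80° from the x-axis; with |ES| = 25.1, S = (-33.603, 1.4494). ∠ESN = 62.8° gives SN at 34.600° from the x-axis; with |SN| = 27.3, N = (-11.132, 16.951). ∠SNJ = 88.2° gives NJ at -57.200° from the x-axis; with |NJ| = 16.9, J = (-1.9767, 2.7459). Then |MJ| = |J − M| = 3.3834.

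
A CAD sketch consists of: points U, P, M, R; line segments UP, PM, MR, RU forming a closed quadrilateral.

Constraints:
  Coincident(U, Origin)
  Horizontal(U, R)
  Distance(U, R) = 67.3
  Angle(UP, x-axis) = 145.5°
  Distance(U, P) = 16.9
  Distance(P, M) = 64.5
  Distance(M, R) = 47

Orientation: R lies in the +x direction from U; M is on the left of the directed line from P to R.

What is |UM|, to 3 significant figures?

58.7

U is at the origin; U and R share the same y with |UR| = 67.3 and R in +x, so R = (67.3, 0). UP runs at 145.5° with |UP| = 16.9, so P = (-13.9, 9.57). M is determined by |PM| = 64.5 and |MR| = 47.0 together: it lies at the intersection of circle(P, 64.5) and circle(R, 47.0). With |PR| = 81.8, the foot of the radical line on PR is 52.8 from P and the perpendicular offset is √(64.5² − 52.8²) = 37.0. Taking the left-of-PR solution: M = (42.9, 40.1).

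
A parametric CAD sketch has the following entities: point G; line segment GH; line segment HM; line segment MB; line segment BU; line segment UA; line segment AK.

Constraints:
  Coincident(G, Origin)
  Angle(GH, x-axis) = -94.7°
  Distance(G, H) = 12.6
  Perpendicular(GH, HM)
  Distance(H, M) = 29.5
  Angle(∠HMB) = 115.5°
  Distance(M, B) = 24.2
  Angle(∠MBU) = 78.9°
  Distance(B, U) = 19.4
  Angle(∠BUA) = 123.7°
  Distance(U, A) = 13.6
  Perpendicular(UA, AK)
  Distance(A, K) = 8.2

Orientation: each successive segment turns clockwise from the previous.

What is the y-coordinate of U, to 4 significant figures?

15.75

G is at the origin; GH runs at -94.7° with length 12.6, so H = (-1.032, -12.56). GH is perpendicular to HM, so HM runs at 175.3°; with |HM| = 29.5, M = (-30.43, -10.14). ∠HMB = 115.5° gives MB at 110.8° from the x-axis; with |MB| = 24.2, B = (-39.03, 12.48). ∠MBU = 78.9° gives BU at 9.700° from the x-axis; with |BU| = 19.4, U = (-19.90, 15.75). So U.y = 15.75.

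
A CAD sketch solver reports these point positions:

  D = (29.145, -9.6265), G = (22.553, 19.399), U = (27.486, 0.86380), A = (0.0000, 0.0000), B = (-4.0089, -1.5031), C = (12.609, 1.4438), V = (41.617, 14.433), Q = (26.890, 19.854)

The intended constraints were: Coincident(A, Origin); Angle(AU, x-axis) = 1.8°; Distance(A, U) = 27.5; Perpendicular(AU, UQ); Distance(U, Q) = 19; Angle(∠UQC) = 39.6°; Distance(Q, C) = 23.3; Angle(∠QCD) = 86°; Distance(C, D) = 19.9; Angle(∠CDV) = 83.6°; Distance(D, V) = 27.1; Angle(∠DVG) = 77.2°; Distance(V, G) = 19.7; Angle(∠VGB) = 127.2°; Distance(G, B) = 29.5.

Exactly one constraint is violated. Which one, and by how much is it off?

Distance(G, B) = 29.5 — off by 4.30.

A = (0.00, 0.00) ✓; AU at 1.800° ✓; |AU| = 27.50 ✓; ∠(AU, UQ) = 90.00° ✓; |UQ| = 19.00 ✓; ∠UQC = 39.60° ✓; |QC| = 23.30 ✓; ∠QCD = 86.00° ✓; |CD| = 19.90 ✓; ∠CDV = 83.60° ✓; |DV| = 27.10 ✓; ∠DVG = 77.20° ✓; |VG| = 19.70 ✓; ∠VGB = 127.2° ✓; |GB| = 33.80 ✗.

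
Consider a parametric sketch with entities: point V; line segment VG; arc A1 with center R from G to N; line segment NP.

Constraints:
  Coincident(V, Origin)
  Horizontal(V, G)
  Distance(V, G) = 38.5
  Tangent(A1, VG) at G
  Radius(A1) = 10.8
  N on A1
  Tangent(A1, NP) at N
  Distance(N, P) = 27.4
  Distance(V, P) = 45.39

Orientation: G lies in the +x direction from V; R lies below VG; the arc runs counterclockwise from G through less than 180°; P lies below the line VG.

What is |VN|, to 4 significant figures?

29.49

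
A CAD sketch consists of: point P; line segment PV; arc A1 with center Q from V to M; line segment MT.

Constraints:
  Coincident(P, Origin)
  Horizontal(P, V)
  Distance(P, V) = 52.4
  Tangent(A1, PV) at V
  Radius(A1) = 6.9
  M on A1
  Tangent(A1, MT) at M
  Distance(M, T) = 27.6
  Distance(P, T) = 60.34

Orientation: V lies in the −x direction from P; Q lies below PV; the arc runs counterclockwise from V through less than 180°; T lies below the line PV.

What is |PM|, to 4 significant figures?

59.59

P is at the origin; P and V share the same y with |PV| = 52.4 and V on the −x side, so V = (-52.40, 0.000). A1 meets PV tangentially, so QV is at right angles to PV, so Q = V + (0, -6.9) = (-52.40, -6.900). Since QM ⟂ MT (tangency), |QT| = √(6.9² + 27.6²) = 28.45 regardless of where M sits on A1. So T lies on both circle(P, 60.34) and circle(Q, 28.45); the below-PV intersection is T = (-49.04, -35.15). M is the foot of the tangent from T: M = (-58.85, -9.351).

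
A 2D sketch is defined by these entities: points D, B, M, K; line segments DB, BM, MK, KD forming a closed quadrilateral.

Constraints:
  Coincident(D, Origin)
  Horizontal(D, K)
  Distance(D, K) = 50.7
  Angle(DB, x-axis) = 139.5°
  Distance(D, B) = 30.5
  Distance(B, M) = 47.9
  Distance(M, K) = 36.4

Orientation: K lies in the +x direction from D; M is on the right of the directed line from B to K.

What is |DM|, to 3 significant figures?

17.6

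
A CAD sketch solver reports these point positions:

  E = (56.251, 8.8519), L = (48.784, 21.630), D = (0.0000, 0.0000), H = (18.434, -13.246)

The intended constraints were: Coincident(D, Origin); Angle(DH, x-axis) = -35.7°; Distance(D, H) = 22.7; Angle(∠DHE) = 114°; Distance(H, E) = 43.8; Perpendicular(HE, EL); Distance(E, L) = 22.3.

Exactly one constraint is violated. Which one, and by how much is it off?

Distance(E, L) = 22.3 — off by 7.50.

D = (0.00, 0.00) ✓; DH at -35.70° ✓; |DH| = 22.70 ✓; ∠DHE = 114.0° ✓; |HE| = 43.80 ✓; ∠(HE, EL) = 90.00° ✓; |EL| = 14.80 ✗.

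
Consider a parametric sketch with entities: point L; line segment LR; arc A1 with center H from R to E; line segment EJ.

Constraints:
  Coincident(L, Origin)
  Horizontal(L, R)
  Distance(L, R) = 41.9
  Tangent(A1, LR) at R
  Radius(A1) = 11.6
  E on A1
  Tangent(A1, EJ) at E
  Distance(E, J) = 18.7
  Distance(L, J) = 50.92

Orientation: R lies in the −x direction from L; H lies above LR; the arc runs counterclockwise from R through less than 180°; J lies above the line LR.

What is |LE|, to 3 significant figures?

35.1

L is at the origin; LR is horizontal with |LR| = 41.9 and R on the −x side, so R = (-41.9, 0.00). Tangency of A1 to LR means the radius HR is perpendicular to LR, so H = R + (0, 11.6) = (-41.9, 11.6). Since HE ⟂ EJ (tangency), |HJ| = √(11.6² + 18.7²) = 22.0 regardless of where E sits on A1. So J lies on both circle(L, 50.92) and circle(H, 22.0); the above-LR intersection is J = (-38.5, 33.3). E is the foot of the tangent from J: E = (-31.2, 16.1).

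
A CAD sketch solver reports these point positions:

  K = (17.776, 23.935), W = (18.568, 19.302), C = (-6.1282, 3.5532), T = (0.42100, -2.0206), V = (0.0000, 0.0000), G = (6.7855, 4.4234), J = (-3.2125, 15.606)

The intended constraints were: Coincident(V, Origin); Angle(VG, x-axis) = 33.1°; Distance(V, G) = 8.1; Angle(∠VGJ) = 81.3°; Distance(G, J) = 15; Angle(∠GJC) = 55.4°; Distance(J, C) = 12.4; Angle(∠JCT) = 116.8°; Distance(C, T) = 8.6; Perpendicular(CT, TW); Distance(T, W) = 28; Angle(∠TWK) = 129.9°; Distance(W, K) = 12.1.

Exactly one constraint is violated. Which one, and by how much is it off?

Distance(W, K) = 12.1 — off by 7.40.

V = (0.00, 0.00) ✓; VG at 33.10° ✓; |VG| = 8.100 ✓; ∠VGJ = 81.30° ✓; |GJ| = 15.00 ✓; ∠GJC = 55.40° ✓; |JC| = 12.40 ✓; ∠JCT = 116.8° ✓; |CT| = 8.600 ✓; ∠(CT, TW) = 90.00° ✓; |TW| = 28.00 ✓; ∠TWK = 129.9° ✓; |WK| = 4.700 ✗.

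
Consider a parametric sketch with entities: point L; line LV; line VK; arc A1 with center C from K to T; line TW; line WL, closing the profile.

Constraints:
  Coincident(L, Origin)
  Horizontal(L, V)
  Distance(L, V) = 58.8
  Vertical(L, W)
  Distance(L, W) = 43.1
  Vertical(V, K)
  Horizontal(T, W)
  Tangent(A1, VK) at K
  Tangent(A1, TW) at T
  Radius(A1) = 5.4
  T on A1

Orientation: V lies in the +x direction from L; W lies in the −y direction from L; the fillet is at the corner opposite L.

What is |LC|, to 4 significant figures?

65.37

L is at the origin; LV is horizontal with |LV| = 58.8 and V on the +x side, so V = (58.80, 0.000). LW is vertical with |LW| = 43.1 and W on the −y side, so W = (0.000, -43.10). The virtual corner opposite L is at (58.80, -43.10). The tangent condition forces CK to be normal to VK and A1 meets TW tangentially, so CT is at right angles to TW, with radius 5.4, so the center C sits 5.4 in from both sides at C = (53.40, -37.70). Then |LC| = |C − L| = 65.37.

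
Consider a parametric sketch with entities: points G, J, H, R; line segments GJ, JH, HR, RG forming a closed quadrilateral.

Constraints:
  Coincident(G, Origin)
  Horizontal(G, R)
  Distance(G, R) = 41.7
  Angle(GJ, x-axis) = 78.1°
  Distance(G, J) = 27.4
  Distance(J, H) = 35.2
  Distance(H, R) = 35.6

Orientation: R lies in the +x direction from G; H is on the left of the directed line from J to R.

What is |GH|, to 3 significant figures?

53.3

G is at the origin; GR is horizontal with |GR| = 41.7 and R in +x, so R = (41.7, 0). GJ runs at 78.1° with |GJ| = 27.4, so J = (5.65, 26.8). H is determined by |JH| = 35.2 and |HR| = 35.6 together: it lies at the intersection of circle(J, 35.2) and circle(R, 35.6). With |JR| = 44.9, the foot of the radical line on JR is 22.1 from J and the perpendicular offset is √(35.2² − 22.1²) = 27.4. Taking the left-of-JR solution: H = (39.7, 35.5).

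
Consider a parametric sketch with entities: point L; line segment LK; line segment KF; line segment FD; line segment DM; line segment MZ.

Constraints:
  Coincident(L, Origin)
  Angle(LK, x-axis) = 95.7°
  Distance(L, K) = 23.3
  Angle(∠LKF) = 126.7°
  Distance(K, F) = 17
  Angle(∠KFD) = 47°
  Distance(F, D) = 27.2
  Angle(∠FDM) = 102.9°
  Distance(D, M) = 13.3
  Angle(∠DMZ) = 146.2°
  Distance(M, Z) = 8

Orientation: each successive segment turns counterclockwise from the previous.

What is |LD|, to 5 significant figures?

12.433

L is at the origin; LK runs at 95.7° with length 23.3, so K = (-2.3142, 23.185). ∠LKF = 126.7° gives KF at 149.00° from the x-axis; with |KF| = 17.0, F = (-16.886, 31.940). ∠KFD = 47.0° gives FD at -78.000° from the x-axis; with |FD| = 27.2, D = (-11.231, 5.3348). Then |LD| = |D − L| = 12.433.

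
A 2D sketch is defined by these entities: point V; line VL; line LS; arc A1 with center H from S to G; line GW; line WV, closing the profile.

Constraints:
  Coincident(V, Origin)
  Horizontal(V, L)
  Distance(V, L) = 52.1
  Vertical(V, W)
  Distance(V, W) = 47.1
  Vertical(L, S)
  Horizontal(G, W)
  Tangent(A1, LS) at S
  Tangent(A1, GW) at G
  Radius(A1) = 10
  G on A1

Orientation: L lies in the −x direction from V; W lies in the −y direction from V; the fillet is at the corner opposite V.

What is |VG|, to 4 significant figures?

63.17

The virtual corner opposite V is at (-52.10, -47.10). Tangency of A1 to LS means the radius HS is perpendicular to LS and tangency of A1 to GW means the radius HG is perpendicular to GW, with radius 10.0, so the center H sits 10.0 in from both sides at H = (-42.10, -37.10). That places the tangent points at S = (-52.10, -37.10) on LS and G = (-42.10, -47.10) on GW. Then |VG| = |G − V| = 63.17.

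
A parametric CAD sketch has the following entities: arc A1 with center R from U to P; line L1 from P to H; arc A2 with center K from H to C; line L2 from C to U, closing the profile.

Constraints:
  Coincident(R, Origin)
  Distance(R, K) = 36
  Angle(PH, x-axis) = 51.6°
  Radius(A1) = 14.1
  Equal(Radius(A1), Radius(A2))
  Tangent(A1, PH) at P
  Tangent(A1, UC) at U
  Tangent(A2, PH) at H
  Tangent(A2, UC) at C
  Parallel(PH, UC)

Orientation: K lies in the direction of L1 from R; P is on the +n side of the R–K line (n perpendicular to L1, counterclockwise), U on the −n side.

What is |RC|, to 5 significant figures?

38.663

The slot axis is L1's direction at 51.6°, so u = (cos 51.6°, sin 51.6°) = (0.62115, 0.78369) and n = (−sin 51.6°, cos 51.6°) = (-0.78369, 0.62115). R is at the origin and K lies 36.0 along u from R, so K = 36.0·u = (22.361, 28.213). Tangency of A1 to both parallel lines with radius 14.1 puts P and U at R ± 14.1·n: P = (-11.050, 8.7582), U = (11.050, -8.7582). Equal radii place H and C the same way about K: H = K + 14.1·n = (11.311, 36.971), C = K − 14.1·n = (33.411, 19.455). Then |RC| = |C − R| = 38.663.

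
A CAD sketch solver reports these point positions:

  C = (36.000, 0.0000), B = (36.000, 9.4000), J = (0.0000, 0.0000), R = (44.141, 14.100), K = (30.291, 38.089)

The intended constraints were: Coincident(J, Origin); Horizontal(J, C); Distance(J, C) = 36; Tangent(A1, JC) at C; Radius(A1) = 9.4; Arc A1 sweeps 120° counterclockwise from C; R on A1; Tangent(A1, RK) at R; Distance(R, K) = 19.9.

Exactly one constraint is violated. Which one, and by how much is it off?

Distance(R, K) = 19.9 — off by 7.80.

J = (0.00, 0.00) ✓; J.y = 0.00, C.y = 0.00 ✓; |JC| = 36.00 ✓; ∠(BC, CJ) = 90.00° ✓; |BC| = 9.400 ✓; bearing(B→R) − bearing(B→C) = 120.0° ✓; |BR| = 9.400 ✓; ∠(BR, RK) = 90.00° ✓; |RK| = 27.70 ✗.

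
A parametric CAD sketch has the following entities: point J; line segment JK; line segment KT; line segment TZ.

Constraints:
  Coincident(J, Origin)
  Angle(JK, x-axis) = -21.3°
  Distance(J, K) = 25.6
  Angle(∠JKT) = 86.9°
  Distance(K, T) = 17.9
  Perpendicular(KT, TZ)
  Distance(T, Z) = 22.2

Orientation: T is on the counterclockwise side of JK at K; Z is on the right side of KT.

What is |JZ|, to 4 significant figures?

50.54

∠JKT = 86.9°, so KT runs at -21.3° + (180° − 86.9°) = 71.80° from the x-axis; with |KT| = 17.9, T = K + 17.9·(cos 71.80°, sin 71.80°) = (29.44, 7.705). KT ⟂ TZ; with |TZ| = 22.2 on the right of KT, Z = T + 22.2·(0.9500, -0.3123) = (50.53, 0.7714). Then |JZ| = |Z − J| = 50.54.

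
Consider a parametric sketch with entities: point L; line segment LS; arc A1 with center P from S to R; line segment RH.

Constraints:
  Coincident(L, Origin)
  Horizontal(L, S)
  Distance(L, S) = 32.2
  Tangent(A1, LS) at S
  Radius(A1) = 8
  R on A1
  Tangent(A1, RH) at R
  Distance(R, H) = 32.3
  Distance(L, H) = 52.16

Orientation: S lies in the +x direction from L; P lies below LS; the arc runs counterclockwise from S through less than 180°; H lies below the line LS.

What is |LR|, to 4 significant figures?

26.33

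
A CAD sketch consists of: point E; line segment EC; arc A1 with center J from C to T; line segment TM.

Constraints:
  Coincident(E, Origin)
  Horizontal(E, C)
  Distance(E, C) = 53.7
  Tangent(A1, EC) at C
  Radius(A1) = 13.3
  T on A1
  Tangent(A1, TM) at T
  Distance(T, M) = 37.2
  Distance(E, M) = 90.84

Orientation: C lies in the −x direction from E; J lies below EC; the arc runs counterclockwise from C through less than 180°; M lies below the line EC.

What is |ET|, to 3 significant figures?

66.5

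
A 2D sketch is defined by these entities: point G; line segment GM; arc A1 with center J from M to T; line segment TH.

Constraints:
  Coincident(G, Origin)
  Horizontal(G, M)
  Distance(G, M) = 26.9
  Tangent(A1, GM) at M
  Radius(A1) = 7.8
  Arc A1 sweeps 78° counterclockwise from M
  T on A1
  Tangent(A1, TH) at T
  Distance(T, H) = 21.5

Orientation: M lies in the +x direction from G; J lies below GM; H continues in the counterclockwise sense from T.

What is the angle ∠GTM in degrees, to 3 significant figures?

123°

G is at the origin; G and M share the same y with |GM| = 26.9 and M on the +x side, so M = (26.9, 0.00). Since A1 is tangent to GM there, JM ⟂ GM, so J = M + (0, -7.8) = (26.9, -7.80). On A1, M sits at bearing 90° from J; a 78° counterclockwise sweep puts T at bearing 168°, so T = J + 7.8·(cos 168°, sin 168°) = (19.3, -6.18). Then cos ∠GTM = TG·TM / (|TG||TM|), giving 123°.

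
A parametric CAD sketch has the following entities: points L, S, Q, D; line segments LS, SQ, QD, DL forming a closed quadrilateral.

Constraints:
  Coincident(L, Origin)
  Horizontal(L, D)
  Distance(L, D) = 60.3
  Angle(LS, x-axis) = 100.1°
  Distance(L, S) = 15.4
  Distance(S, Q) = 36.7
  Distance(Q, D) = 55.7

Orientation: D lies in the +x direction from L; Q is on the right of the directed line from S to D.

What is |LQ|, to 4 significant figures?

21.51

Checks: |SQ| = 36.70 ✓; |QD| = 55.70 ✓.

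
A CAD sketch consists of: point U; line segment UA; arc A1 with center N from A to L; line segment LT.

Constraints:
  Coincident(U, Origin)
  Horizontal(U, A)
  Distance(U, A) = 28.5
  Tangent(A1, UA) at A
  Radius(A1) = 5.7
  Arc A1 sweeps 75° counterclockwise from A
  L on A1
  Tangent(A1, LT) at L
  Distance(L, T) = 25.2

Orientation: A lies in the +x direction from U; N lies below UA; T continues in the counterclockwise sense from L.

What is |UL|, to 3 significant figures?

23.4

U is at the origin; U and A share the same y with |UA| = 28.5 and A on the +x side, so A = (28.5, 0.00). The tangent condition forces NA to be normal to UA, so N = A + (0, -5.7) = (28.5, -5.70). On A1, A sits at bearing 90° from N; a 75° counterclockwise sweep puts L at bearing 165°, so L = N + 5.7·(cos 165°, sin 165°) = (23.0, -4.22). Then |UL| = |L − U| = 23.4.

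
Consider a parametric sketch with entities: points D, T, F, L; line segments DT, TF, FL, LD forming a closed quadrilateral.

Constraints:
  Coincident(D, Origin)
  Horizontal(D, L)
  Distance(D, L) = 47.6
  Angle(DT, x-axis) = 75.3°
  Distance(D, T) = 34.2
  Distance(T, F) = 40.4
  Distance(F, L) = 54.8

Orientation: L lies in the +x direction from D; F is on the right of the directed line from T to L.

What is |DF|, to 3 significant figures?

8.17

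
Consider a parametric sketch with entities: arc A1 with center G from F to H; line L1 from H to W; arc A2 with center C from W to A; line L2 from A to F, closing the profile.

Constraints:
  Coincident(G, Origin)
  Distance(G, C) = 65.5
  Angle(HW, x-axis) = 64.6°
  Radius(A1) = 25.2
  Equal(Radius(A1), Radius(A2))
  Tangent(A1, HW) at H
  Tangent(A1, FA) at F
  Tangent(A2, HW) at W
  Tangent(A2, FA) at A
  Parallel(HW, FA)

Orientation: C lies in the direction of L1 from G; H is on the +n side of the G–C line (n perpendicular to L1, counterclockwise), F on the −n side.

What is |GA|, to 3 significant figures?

70.2

The slot axis is L1's direction at 64.6°, so u = (cos 64.6°, sin 64.6°) = (0.429, 0.903) and n = (−sin 64.6°, cos 64.6°) = (-0.903, 0.429). G is at the origin and C lies 65.5 along u from G, so C = 65.5·u = (28.1, 59.2). Tangency of A1 to both parallel lines with radius 25.2 puts H and F at G ± 25.2·n: H = (-22.8, 10.8), F = (22.8, -10.8). Equal radii place W and A the same way about C: W = C + 25.2·n = (5.33, 70.0), A = C − 25.2·n = (50.9, 48.4). Then |GA| = |A − G| = 70.2.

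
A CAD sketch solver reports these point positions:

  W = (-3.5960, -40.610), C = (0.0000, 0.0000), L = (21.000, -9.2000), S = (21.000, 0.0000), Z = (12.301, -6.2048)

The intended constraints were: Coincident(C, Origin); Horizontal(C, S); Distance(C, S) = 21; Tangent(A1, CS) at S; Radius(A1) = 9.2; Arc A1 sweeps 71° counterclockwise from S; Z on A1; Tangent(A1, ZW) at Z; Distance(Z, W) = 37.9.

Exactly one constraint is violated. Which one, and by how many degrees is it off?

Tangent(A1, ZW) at Z — off by 5.80°.

C = (0.00, 0.00) ✓; C.y = 0.00, S.y = 0.00 ✓; |CS| = 21.00 ✓; ∠(LS, SC) = 90.00° ✓; |LS| = 9.200 ✓; bearing(L→Z) − bearing(L→S) = 71.00° ✓; |LZ| = 9.200 ✓; ∠(LZ, ZW) = 95.80° ✗; |ZW| = 37.90 ✓.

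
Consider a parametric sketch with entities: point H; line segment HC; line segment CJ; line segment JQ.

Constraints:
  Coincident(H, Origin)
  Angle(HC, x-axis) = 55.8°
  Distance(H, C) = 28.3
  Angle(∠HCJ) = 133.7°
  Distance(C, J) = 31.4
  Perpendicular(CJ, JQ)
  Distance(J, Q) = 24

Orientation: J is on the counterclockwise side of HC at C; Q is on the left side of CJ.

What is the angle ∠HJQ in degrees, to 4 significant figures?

68.12°

∠HCJ = 133.7°, so CJ runs at 55.8° + (180° − 133.7°) = 102.1° from the x-axis; with |CJ| = 31.4, J = C + 31.4·(cos 102.1°, sin 102.1°) = (9.325, 54.11). The perpendicularity gives JQ at right angles to CJ; with |JQ| = 24.0 on the left of CJ, Q = J + 24.0·(-0.9778, -0.2096) = (-14.14, 49.08). Then cos ∠HJQ = JH·JQ / (|JH||JQ|), giving 68.12°.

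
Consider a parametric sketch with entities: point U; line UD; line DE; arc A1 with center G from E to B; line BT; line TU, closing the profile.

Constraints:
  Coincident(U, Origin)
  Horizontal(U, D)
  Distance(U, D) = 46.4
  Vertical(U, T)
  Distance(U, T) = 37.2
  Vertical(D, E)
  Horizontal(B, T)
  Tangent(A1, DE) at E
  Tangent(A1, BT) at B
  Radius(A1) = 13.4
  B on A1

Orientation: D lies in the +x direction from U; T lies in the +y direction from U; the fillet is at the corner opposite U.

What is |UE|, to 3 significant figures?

52.1

U is at the origin; UD is horizontal with |UD| = 46.4 and D on the +x side, so D = (46.4, 0.00). UT is vertical with |UT| = 37.2 and T on the +y side, so T = (0.00, 37.2). The virtual corner opposite U is at (46.4, 37.2). Tangency of A1 to DE means the radius GE is perpendicular to DE and A1 meets BT tangentially, so GB is at right angles to BT, with radius 13.4, so the center G sits 13.4 in from both sides at G = (33.0, 23.8). That places the tangent points at E = (46.4, 23.8) on DE and B = (33.0, 37.2) on BT. Then |UE| = |E − U| = 52.1.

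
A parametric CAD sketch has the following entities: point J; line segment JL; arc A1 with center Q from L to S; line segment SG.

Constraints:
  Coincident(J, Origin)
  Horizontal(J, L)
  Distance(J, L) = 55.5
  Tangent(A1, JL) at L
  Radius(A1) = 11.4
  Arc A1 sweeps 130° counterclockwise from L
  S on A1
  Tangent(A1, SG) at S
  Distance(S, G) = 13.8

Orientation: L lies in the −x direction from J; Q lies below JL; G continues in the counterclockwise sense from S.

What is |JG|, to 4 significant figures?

62.64

J is at the origin; J and L share the same y with |JL| = 55.5 and L on the −x side, so L = (-55.50, 0.000). Since A1 is tangent to JL there, QL ⟂ JL, so Q = L + (0, -11.4) = (-55.50, -11.40). On A1, L sits at bearing 90° from Q; a 130° counterclockwise sweep puts S at bearing 220°, so S = Q + 11.4·(cos 220°, sin 220°) = (-64.23, -18.73). Tangency of A1 to SG means the radius QS is perpendicular to SG, so SG runs along (−sin 220°, cos 220°); with |SG| = 13.8, G = (-55.36, -29.30). Then |JG| = |G − J| = 62.64.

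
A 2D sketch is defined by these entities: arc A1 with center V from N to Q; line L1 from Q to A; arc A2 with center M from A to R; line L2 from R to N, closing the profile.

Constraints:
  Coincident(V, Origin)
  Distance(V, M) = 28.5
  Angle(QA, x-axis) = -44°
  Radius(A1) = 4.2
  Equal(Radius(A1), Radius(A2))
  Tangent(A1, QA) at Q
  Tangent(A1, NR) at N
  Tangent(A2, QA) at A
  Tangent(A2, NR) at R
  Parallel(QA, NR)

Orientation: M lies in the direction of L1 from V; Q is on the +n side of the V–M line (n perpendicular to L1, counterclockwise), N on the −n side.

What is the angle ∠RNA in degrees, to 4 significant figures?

16.42°

The slot axis is L1's direction at -44.0°, so u = (cos -44.0°, sin -44.0°) = (0.7193, -0.6947) and n = (−sin -44.0°, cos -44.0°) = (0.6947, 0.7193). V is at the origin and M lies 28.5 along u from V, so M = 28.5·u = (20.50, -19.80). Tangency of A1 to both parallel lines with radius 4.2 puts Q and N at V ± 4.2·n: Q = (2.918, 3.021), N = (-2.918, -3.021). Equal radii place A and R the same way about M: A = M + 4.2·n = (23.42, -16.78), R = M − 4.2·n = (17.58, -22.82). Then cos ∠RNA = NR·NA / (|NR||NA|), giving 16.42°.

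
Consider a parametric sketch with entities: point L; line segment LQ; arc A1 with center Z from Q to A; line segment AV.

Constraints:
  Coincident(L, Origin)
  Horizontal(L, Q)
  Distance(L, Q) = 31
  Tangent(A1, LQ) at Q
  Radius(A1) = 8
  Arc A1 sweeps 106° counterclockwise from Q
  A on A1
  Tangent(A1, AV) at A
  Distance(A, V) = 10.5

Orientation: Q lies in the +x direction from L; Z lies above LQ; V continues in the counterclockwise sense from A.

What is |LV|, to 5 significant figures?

41.151

On A1, Q sits at bearing -90° from Z; a 106° counterclockwise sweep puts A at bearing 16°, so A = Z + 8.0·(cos 16°, sin 16°) = (38.690, 10.205). The tangent condition forces ZA to be normal to AV, so AV runs along (−sin 16°, cos 16°); with |AV| = 10.5, V = (35.796, 20.298). Then |LV| = |V − L| = 41.151.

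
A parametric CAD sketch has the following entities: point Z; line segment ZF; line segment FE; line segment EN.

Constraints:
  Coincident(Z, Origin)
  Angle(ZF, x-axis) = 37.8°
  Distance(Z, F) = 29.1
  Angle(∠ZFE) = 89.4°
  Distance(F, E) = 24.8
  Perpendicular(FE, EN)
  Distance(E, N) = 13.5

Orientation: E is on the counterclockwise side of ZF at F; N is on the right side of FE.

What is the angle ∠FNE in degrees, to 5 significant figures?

61.438°

Z is at the origin; ZF runs at 37.8° with length 29.1, so F = 29.1·(cos 37.8°, sin 37.8°) = (22.994, 17.836). ∠ZFE = 89.4°, so FE runs at 37.8° + (180° − 89.4°) = 128.40° from the x-axis; with |FE| = 24.8, E = F + 24.8·(cos 128.40°, sin 128.40°) = (7.5890, 37.271). FE is perpendicular to EN; with |EN| = 13.5 on the right of FE, N = E + 13.5·(0.78369, 0.62115) = (18.169, 45.657). Then cos ∠FNE = NF·NE / (|NF||NE|), giving 61.438°.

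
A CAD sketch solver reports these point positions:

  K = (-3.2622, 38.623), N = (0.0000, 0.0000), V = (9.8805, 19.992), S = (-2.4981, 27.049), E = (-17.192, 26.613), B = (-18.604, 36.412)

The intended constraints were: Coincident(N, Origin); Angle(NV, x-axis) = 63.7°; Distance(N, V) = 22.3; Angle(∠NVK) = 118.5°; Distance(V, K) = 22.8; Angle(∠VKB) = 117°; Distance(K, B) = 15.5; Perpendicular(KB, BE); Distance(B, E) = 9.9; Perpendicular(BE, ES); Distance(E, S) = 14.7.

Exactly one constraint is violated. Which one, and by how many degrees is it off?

Perpendicular(BE, ES) — off by 6.50°.

N = (0.00, 0.00) ✓; NV at 63.70° ✓; |NV| = 22.30 ✓; ∠NVK = 118.5° ✓; |VK| = 22.80 ✓; ∠VKB = 117.0° ✓; |KB| = 15.50 ✓; ∠(KB, BE) = 90.00° ✓; |BE| = 9.900 ✓; ∠(BE, ES) = 83.50° ✗; |ES| = 14.70 ✓.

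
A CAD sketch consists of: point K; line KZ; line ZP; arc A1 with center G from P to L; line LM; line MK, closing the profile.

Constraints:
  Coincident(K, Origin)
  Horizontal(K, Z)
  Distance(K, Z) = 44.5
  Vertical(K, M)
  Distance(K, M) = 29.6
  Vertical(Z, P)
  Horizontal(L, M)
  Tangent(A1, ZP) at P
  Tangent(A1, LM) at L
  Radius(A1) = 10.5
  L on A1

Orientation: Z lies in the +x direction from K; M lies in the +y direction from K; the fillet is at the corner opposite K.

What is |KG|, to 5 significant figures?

38.998

K is at the origin; KZ is horizontal with |KZ| = 44.5 and Z on the +x side, so Z = (44.500, 0.0000). KM is vertical with |KM| = 29.6 and M on the +y side, so M = (0.0000, 29.600). The virtual corner opposite K is at (44.500, 29.600). Since A1 is tangent to ZP there, GP ⟂ ZP and tangency of A1 to LM means the radius GL is perpendicular to LM, with radius 10.5, so the center G sits 10.5 in from both sides at G = (34.000, 19.100). Then |KG| = |G − K| = 38.998.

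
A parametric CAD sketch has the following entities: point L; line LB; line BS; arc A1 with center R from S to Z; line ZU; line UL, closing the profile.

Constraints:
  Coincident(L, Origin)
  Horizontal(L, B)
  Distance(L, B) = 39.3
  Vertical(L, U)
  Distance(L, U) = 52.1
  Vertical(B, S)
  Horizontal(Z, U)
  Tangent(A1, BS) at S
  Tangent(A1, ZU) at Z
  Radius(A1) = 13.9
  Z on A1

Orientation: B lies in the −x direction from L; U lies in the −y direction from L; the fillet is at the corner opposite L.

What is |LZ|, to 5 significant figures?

57.962

L is at the origin; LB is horizontal with |LB| = 39.3 and B on the −x side, so B = (-39.300, 0.0000). LU is vertical with |LU| = 52.1 and U on the −y side, so U = (0.0000, -52.100). The virtual corner opposite L is at (-39.300, -52.100). A1 meets BS tangentially, so RS is at right angles to BS and tangency of A1 to ZU means the radius RZ is perpendicular to ZU, with radius 13.9, so the center R sits 13.9 in from both sides at R = (-25.400, -38.200). That places the tangent points at S = (-39.300, -38.200) on BS and Z = (-25.400, -52.100) on ZU. Then |LZ| = |Z − L| = 57.962.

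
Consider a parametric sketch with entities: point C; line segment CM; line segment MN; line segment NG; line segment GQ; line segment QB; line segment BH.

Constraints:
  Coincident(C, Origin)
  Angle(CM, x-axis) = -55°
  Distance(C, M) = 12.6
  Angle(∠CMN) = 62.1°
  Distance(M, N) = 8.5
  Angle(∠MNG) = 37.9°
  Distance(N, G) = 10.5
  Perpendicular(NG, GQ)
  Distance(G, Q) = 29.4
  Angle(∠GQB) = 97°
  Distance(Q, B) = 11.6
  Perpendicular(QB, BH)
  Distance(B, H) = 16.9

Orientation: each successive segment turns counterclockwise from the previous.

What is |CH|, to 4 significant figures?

24.37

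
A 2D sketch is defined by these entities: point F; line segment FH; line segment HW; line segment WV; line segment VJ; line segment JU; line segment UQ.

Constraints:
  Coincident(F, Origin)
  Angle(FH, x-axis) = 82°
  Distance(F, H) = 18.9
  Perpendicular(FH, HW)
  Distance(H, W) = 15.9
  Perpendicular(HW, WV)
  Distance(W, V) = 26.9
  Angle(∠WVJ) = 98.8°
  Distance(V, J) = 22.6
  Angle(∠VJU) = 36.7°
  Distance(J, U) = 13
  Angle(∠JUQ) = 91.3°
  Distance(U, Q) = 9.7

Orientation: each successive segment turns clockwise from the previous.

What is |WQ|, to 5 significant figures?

28.399

F is at the origin; FH runs at 82.0° with length 18.9, so H = (2.6304, 18.716). The perpendicularity gives HW at right angles to FH, so HW runs at -8.0000°; with |HW| = 15.9, W = (18.376, 16.503). The perpendicularity gives WV at right angles to HW, so WV runs at -98.000°; with |WV| = 26.9, V = (14.632, -10.135). ∠WVJ = 98.8° gives VJ at -179.20° from the x-axis; with |VJ| = 22.6, J = (-7.9659, -10.451). ∠VJU = 36.7° gives JU at 37.500° from the x-axis; with |JU| = 13.0, U = (2.3477, -2.5366). ∠JUQ = 91.3° gives UQ at -51.200° from the x-axis; with |UQ| = 9.7, Q = (8.4257, -10.096). Then |WQ| = |Q − W| = 28.399.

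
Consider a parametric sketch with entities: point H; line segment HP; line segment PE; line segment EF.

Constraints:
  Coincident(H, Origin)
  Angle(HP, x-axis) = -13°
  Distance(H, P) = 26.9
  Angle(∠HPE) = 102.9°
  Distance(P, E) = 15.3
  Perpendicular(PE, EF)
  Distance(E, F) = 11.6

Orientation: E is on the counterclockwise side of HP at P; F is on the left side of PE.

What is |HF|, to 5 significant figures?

25.840

H is at the origin; HP runs at -13.0° with length 26.9, so P = 26.9·(cos -13.0°, sin -13.0°) = (26.211, -6.0512). ∠HPE = 102.9°, so PE runs at -13.0° + (180° − 102.9°) = 64.100° from the x-axis; with |PE| = 15.3, E = P + 15.3·(cos 64.100°, sin 64.100°) = (32.894, 7.7121). PE is perpendicular to EF; with |EF| = 11.6 on the left of PE, F = E + 11.6·(-0.89956, 0.43680) = (22.459, 12.779). Then |HF| = |F − H| = 25.840.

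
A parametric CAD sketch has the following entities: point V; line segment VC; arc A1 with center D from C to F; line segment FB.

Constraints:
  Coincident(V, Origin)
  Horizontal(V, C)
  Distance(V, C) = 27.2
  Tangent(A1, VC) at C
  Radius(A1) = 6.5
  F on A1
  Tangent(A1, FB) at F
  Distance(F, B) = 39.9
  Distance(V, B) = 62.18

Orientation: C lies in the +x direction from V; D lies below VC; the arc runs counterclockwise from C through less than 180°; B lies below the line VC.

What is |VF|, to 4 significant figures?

24.22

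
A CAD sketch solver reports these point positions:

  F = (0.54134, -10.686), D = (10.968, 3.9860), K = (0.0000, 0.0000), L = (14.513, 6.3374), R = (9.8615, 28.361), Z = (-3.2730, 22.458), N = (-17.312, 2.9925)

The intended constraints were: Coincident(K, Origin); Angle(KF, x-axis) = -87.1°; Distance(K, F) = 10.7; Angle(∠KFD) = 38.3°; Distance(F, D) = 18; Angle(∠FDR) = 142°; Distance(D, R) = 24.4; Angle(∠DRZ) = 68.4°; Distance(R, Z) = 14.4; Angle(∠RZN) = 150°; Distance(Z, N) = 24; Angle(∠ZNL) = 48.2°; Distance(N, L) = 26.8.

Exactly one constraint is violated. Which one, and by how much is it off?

Distance(N, L) = 26.8 — off by 5.20.

K = (0.00, 0.00) ✓; KF at -87.10° ✓; |KF| = 10.70 ✓; ∠KFD = 38.30° ✓; |FD| = 18.00 ✓; ∠FDR = 142.0° ✓; |DR| = 24.40 ✓; ∠DRZ = 68.40° ✓; |RZ| = 14.40 ✓; ∠RZN = 150.0° ✓; |ZN| = 24.00 ✓; ∠ZNL = 48.20° ✓; |NL| = 32.00 ✗.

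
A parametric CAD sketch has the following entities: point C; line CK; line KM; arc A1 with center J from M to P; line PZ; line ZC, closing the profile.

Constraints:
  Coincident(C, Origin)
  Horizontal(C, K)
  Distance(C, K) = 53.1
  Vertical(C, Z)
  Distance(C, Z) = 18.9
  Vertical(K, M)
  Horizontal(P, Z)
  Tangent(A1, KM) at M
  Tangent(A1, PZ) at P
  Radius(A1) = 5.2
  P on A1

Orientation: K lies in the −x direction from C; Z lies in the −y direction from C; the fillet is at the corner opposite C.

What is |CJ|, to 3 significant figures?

49.8

C is at the origin; CK is horizontal with |CK| = 53.1 and K on the −x side, so K = (-53.1, 0.00). CZ is vertical with |CZ| = 18.9 and Z on the −y side, so Z = (0.00, -18.9). The virtual corner opposite C is at (-53.1, -18.9). Tangency of A1 to KM means the radius JM is perpendicular to KM and the tangent condition forces JP to be normal to PZ, with radius 5.2, so the center J sits 5.2 in from both sides at J = (-47.9, -13.7). Then |CJ| = |J − C| = 49.8.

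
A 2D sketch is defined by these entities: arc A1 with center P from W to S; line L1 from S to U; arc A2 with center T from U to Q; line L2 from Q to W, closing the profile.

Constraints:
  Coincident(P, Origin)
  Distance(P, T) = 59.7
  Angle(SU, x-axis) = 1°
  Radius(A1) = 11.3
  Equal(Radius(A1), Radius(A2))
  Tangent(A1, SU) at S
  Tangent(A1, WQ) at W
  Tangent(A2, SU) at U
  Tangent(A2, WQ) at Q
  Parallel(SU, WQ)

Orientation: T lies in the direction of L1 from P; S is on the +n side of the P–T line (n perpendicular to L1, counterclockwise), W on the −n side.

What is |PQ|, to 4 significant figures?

60.76

Tangency of A1 to both parallel lines with radius 11.3 puts S and W at P ± 11.3·n: S = (-0.1972, 11.30), W = (0.1972, -11.30). Equal radii place U and Q the same way about T: U = T + 11.3·n = (59.49, 12.34), Q = T − 11.3·n = (59.89, -10.26). Then |PQ| = |Q − P| = 60.76.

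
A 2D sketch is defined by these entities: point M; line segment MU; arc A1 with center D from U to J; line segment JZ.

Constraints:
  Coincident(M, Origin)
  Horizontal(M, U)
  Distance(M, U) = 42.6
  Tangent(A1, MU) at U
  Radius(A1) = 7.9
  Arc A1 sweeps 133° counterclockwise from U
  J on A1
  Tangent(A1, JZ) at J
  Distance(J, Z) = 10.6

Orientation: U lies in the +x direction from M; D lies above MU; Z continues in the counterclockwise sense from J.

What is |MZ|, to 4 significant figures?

46.22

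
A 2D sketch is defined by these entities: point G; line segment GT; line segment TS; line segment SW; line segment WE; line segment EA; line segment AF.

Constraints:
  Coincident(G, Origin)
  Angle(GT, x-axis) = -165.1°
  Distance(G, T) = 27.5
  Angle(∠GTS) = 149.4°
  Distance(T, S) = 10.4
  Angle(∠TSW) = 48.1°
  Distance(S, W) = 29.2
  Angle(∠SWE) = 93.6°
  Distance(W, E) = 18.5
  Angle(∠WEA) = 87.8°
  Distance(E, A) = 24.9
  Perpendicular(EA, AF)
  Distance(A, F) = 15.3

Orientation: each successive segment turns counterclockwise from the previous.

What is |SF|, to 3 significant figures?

6.34

G is at the origin; GT runs at -165.1° with length 27.5, so T = (-26.6, -7.07). ∠GTS = 149.4° gives TS at -134° from the x-axis; with |TS| = 10.4, S = (-33.9, -14.5). ∠TSW = 48.1° gives SW at -2.60° from the x-axis; with |SW| = 29.2, W = (-4.69, -15.8). ∠SWE = 93.6° gives WE at 83.8° from the x-axis; with |WE| = 18.5, E = (-2.70, 2.58). ∠WEA = 87.8° gives EA at 176° from the x-axis; with |EA| = 24.9, A = (-27.5, 4.32). The perpendicularity gives AF at right angles to EA, so AF runs at -94.0°; with |AF| = 15.3, F = (-28.6, -10.9). Then |SF| = |F − S| = 6.34.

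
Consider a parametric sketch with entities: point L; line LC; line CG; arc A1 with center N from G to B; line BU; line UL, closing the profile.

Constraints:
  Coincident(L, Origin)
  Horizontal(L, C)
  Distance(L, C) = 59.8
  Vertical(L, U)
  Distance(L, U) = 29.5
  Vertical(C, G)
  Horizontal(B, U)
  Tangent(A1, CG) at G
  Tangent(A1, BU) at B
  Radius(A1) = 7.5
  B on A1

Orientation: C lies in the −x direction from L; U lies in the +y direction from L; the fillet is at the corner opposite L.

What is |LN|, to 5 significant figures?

56.739

L is at the origin; LC is horizontal with |LC| = 59.8 and C on the −x side, so C = (-59.800, 0.0000). LU is vertical with |LU| = 29.5 and U on the +y side, so U = (0.0000, 29.500). The virtual corner opposite L is at (-59.800, 29.500). Tangency of A1 to CG means the radius NG is perpendicular to CG and the tangent condition forces NB to be normal to BU, with radius 7.5, so the center N sits 7.5 in from both sides at N = (-52.300, 22.000). Then |LN| = |N − L| = 56.739.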